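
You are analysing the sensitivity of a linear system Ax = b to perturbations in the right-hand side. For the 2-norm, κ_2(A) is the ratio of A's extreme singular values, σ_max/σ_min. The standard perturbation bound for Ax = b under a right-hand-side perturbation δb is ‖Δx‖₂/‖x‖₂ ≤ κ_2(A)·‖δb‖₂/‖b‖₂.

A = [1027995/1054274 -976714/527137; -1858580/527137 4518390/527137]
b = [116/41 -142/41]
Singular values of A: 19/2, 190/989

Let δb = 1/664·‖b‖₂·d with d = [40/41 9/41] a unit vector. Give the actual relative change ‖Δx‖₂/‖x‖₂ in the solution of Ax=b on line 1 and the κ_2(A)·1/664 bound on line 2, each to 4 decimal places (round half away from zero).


σ_max = 19/2, σ_min = 190/989
condition number: (19/2) ÷ (190/989) = 49.4500
perturbation bound = 49.4500·1/664 = 0.0745
solve Ax = b  →  x = [9.7717 3.6154]
2-norm of b is 4.4721; of x, 10.4190
δb = ε·‖b‖·d = [0.0066 0.0015]; solving A·Δx = δb gives ‖Δx‖ = 0.0351
dividing the unrounded norms, ‖Δx‖/‖x‖ = 0.0034
so the bound overstates the realised error by a factor of ≈ 22.1328 (computed from the unrounded values)

0.0034
0.0745


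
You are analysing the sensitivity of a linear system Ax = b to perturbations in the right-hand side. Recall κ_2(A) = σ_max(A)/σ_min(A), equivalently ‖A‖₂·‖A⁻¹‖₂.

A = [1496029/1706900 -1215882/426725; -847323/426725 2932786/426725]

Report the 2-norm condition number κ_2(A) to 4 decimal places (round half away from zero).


164.1250

M = AᵀA = [16243080509/3447938000 -6958025361/430992250; -6958025361/430992250 11928523976/215496125]. tr(M)=1656795713/27583504, det(M)=923521/6895876
char-poly roots: 961/16 and 3844/1723969
κ = σ_max/σ_min = (31/4)/(62/1313) = 164.1250


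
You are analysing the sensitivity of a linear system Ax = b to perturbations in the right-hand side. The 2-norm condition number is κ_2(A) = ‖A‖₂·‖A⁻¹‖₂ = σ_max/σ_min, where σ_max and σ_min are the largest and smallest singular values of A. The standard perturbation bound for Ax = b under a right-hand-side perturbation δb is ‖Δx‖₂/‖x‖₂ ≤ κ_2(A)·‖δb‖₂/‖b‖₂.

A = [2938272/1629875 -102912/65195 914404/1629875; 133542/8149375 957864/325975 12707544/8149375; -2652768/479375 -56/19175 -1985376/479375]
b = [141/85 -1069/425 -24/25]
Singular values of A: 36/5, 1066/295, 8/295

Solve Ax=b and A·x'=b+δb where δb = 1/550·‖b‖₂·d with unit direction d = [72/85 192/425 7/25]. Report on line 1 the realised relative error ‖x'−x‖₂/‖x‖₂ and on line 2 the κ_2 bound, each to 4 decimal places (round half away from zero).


0.2519
0.4827

from the listed singular values, σ₁ = 36/5, σ_n = 8/295
κ_2(A) = (36/5) / (8/295) = 265.5000
worst-case relative error ≤ 265.5000 × 1/550 = 0.4827
solve Ax = b  →  x = [0.3027 -0.7663 -0.1721]
2-norm of b is 3.1623; of x, 0.8417
with δb = [0.0049 0.0026 0.0016], A·Δx = δb → ‖Δx‖ = 0.2120
dividing the unrounded norms, ‖Δx‖/‖x‖ = 0.2519
so the bound overstates the realised error by a factor of ≈ 1.9165 (computed from the unrounded values)


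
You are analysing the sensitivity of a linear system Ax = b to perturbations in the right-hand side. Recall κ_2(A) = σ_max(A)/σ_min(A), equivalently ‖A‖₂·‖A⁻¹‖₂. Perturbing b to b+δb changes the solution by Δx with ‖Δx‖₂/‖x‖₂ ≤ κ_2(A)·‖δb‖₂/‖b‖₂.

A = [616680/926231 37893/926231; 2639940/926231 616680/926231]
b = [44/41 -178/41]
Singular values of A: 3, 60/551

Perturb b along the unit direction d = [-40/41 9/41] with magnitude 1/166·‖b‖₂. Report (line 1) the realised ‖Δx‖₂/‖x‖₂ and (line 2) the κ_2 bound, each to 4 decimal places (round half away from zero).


0.0134
0.1660

σ_max = 3, σ_min = 60/551
κ_2(A) = 3 / (60/551) = 27.5500
perturbation bound = 27.5500·1/166 = 0.1660
solve Ax = b  →  x = [2.7309 -18.2114]
2-norm of b is 4.4721; of x, 18.4150
re-solving with b+δb shifts x by Δx of norm 0.2474
relative error = 0.0134
realised/bound (from unrounded values) ≈ 0.0810


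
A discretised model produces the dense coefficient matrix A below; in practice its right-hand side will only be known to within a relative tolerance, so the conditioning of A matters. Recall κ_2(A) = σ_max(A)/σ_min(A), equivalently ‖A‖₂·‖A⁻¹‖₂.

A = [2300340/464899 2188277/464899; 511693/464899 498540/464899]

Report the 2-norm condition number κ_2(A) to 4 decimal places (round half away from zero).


M = AᵀA = [3303625129/128572921 3146270400/128572921; 3146270400/128572921 2996489209/128572921]. tr(M)=7491218/152881, det(M)=2401/152881
eigenvalues of AᵀA: λ = (tr ± √(tr²−4·det))/2 = 49, 49/152881
σ_max=√49=7, σ_min=√(49/152881)=(7/391) → κ = 391.0000

391.0000


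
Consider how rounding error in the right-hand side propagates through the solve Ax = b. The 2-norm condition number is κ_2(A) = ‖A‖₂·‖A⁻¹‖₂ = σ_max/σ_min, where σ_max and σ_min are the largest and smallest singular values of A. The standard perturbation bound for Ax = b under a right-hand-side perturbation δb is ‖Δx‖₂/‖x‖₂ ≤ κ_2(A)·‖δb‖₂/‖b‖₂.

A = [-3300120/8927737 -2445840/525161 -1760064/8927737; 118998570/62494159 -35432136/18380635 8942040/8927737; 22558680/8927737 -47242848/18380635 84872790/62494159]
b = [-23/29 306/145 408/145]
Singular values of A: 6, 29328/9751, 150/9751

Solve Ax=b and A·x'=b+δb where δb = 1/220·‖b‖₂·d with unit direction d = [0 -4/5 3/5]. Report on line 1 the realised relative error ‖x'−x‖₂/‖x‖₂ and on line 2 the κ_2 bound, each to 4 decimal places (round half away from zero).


from the listed singular values, σ₁ = 6, σ_n = 150/9751
κ = σ_max/σ_min = 6/(150/9751) = 390.0400
κ_2(A)·‖δb‖/‖b‖ = 1.7729
solve Ax = b  →  x = [0.9255 0.0759 0.4936]
‖b‖₂ = 3.6056 and ‖x‖₂ = 1.0517
δb = ε·‖b‖·d = [0.0000 -0.0131 0.0098]; solving A·Δx = δb gives ‖Δx‖ = 1.0654
relative error = 1.0130
tightness: 1.0130 against a bound of 1.7729 (unrounded ratio ≈ 0.5714)

1.0130
1.7729


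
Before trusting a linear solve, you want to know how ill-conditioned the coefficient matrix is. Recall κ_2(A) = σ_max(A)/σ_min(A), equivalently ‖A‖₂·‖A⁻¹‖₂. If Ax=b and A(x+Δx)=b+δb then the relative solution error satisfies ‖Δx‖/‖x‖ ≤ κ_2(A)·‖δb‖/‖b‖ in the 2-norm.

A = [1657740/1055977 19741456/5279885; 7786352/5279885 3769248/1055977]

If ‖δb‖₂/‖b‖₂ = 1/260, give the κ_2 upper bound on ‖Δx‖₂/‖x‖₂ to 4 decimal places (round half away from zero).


1.3466

AᵀA = [153781004944/33147664225 73810812096/6629532845; 73810812096/6629532845 885738224896/33147664225]; tr = 1230200272/39228005, det = 39337984/4903500625
solving λ² − 1230200272/39228005·λ + 39337984/4903500625 = 0 gives λ = 784/25, 50176/196140025
κ = σ_max/σ_min = (28/5)/(224/14005) = 350.1250
bound on ‖Δx‖/‖x‖: κ·ε = 350.1250·1/260 = 1.3466


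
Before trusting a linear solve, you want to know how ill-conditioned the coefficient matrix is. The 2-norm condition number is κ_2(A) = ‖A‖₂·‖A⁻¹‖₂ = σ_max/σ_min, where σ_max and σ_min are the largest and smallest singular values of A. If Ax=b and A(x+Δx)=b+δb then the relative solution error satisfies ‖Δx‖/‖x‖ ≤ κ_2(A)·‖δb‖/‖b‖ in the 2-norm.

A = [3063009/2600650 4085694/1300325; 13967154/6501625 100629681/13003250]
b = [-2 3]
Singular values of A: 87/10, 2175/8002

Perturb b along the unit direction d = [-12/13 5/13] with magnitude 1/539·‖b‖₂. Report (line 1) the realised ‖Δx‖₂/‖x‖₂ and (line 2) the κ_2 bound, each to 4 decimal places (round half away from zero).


0.0022
0.0594

σ_max = 87/10, σ_min = 2175/8002
condition number: (87/10) ÷ (2175/8002) = 32.0080
worst-case relative error ≤ 32.0080 × 1/539 = 0.0594
solve Ax = b  →  x = [-10.5314 3.3111]
‖b‖ = 3.6056, ‖x‖ = 11.0396
Δx = A⁻¹·δb where δb = 1/539·3.6056·d; ‖Δx‖ = 0.0246
realised ‖Δx‖/‖x‖ = 0.0022
realised/bound (from unrounded values) ≈ 0.0375


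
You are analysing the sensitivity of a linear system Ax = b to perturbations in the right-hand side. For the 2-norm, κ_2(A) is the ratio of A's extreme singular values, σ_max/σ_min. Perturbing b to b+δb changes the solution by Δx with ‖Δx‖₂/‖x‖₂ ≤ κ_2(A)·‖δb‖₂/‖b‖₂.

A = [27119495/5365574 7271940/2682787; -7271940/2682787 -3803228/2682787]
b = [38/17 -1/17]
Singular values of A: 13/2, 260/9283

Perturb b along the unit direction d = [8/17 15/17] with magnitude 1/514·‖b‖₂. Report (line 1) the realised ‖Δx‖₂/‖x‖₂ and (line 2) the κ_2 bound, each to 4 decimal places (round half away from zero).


0.0044
0.4515

σ_max = 13/2, σ_min = 260/9283
κ_2(A) = (13/2) / (260/9283) = 232.0750
perturbation bound = 232.0750·1/514 = 0.4515
solve Ax = b  →  x = [-16.5303 31.6482]
‖b‖₂ = 2.2361 and ‖x‖₂ = 35.7052
re-solving with b+δb shifts x by Δx of norm 0.1553
relative error = 0.0044
realised/bound (from unrounded values) ≈ 0.0096


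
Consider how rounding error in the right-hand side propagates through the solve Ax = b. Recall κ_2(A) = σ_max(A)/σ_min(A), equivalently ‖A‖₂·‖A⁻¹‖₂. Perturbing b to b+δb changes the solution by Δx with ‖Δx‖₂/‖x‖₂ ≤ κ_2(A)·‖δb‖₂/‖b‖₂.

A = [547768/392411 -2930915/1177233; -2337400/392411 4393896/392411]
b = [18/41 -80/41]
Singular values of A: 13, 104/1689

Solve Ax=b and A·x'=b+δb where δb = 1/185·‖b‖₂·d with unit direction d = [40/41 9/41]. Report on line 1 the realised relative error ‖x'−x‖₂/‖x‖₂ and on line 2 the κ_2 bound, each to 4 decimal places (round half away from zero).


from the listed singular values, σ₁ = 13, σ_n = 104/1689
κ_2(A) = 13 / (104/1689) = 211.1250
κ_2(A)·‖δb‖/‖b‖ = 1.1412
solve Ax = b  →  x = [0.0724 -0.1357]
2-norm of b is 2.0000; of x, 0.1538
re-solving with b+δb shifts x by Δx of norm 0.1756
dividing the unrounded norms, ‖Δx‖/‖x‖ = 1.1412
so the bound is sharp here: realised error equals the bound

1.1412
1.1412


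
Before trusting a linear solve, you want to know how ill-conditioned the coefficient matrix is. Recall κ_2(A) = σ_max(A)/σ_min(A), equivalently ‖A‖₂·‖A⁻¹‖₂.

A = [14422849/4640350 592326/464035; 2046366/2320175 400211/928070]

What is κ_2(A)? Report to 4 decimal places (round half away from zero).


57.1120

AᵀA = [359630445601/34452556996 37448026560/8613139249; 37448026560/8613139249 62542768225/34452556996]; tr = 1249033177/101930642, det = 37515625/815445136
λ_max, λ_min = (1249033177/101930642 ± √389542970344018176/2597463944633041)/2 = 49/4, 765625/203861284
so κ_2 = √((49/4) / (765625/203861284)) = 57.1120


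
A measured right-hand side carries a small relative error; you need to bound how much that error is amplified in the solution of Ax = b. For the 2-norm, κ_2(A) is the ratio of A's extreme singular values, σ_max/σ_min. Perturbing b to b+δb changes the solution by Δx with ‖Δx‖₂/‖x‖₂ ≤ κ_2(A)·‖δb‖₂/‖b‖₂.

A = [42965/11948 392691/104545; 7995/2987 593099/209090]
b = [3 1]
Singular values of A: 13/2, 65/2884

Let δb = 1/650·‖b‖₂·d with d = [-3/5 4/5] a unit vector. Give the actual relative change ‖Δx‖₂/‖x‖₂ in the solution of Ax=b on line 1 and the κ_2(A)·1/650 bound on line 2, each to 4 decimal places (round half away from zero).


0.0049
0.4437

σ_max = 13/2, σ_min = 65/2884
κ = σ_max/σ_min = (13/2)/(65/2884) = 288.4000
perturbation bound = 288.4000·1/650 = 0.4437
solve Ax = b  →  x = [32.4477 -30.2653]
‖b‖ = 3.1623, ‖x‖ = 44.3716
with δb = [-0.0029 0.0039], A·Δx = δb → ‖Δx‖ = 0.2159
realised ‖Δx‖/‖x‖ = 0.0049
realised/bound (from unrounded values) ≈ 0.0110


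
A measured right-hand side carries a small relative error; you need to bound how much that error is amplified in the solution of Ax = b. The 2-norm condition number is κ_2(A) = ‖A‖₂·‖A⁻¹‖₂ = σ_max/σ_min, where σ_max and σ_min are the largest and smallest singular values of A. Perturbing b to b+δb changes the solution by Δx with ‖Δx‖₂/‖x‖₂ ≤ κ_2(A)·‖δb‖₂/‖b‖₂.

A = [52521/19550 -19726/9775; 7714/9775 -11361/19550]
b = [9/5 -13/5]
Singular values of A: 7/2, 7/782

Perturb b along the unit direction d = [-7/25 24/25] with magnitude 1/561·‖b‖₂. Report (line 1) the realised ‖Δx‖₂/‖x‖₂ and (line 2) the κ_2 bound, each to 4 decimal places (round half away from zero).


σ_max = 7/2, σ_min = 7/782
κ = σ_max/σ_min = (7/2)/(7/782) = 391.0000
bound on ‖Δx‖/‖x‖: κ·ε = 391.0000·1/561 = 0.6970
solve Ax = b  →  x = [-200.8571 -268.2857]
‖b‖ = 3.1623, ‖x‖ = 335.1430
re-solving with b+δb shifts x by Δx of norm 0.6297
dividing the unrounded norms, ‖Δx‖/‖x‖ = 0.0019
so the bound overstates the realised error by a factor of ≈ 370.9353 (computed from the unrounded values)

0.0019
0.6970


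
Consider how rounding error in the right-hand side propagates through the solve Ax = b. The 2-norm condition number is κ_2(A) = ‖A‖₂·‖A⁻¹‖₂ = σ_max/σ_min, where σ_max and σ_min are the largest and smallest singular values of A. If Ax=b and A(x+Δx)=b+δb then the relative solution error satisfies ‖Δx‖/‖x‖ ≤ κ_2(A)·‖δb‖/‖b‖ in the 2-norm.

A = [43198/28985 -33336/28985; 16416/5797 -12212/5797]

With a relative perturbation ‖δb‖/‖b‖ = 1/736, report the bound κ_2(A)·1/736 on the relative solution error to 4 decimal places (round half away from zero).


0.1853

AᵀA = [29768836/2907025 -22324752/2907025; -22324752/2907025 16746064/2907025]; tr = 1860596/116281, det = 1600/116281
char-poly roots: 16 and 100/116281
κ_2(A) = √(λ_max/λ_min) = √(16 / (100/116281)) = 136.4000
worst-case relative error ≤ 136.4000 × 1/736 = 0.1853


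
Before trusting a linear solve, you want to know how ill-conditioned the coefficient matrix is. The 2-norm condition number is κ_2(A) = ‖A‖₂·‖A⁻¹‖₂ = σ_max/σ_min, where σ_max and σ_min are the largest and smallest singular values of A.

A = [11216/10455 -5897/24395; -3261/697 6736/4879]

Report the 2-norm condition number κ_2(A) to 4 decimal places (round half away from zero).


71.4000

AᵀA = [1498201/65025 -1019392/151725; -1019392/151725 695489/354025]; tr = 3186850/127449, det = 15625/127449
eigenvalues of AᵀA: λ = (tr ± √(tr²−4·det))/2 = 25, 625/127449
so κ_2 = √(25 / (625/127449)) = 71.4000


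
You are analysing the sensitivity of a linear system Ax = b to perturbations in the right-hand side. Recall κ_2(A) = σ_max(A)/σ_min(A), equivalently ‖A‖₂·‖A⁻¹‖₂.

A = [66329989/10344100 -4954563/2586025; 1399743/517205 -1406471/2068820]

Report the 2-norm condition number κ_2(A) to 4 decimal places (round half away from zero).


AᵀA = [30670885367809/633138490000 -558954967032/39571155625; -558954967032/39571155625 2616669403441/633138490000]; tr = 26630043817/506510792, det = 11051265625/16208345344
λ_max, λ_min = (26630043817/506510792 ± √11069680242692184201/4008643475194801)/2 = 841/16, 13140625/1013021584
κ_2(A) = √(λ_max/λ_min) = √((841/16) / (13140625/1013021584)) = 63.6560

63.6560


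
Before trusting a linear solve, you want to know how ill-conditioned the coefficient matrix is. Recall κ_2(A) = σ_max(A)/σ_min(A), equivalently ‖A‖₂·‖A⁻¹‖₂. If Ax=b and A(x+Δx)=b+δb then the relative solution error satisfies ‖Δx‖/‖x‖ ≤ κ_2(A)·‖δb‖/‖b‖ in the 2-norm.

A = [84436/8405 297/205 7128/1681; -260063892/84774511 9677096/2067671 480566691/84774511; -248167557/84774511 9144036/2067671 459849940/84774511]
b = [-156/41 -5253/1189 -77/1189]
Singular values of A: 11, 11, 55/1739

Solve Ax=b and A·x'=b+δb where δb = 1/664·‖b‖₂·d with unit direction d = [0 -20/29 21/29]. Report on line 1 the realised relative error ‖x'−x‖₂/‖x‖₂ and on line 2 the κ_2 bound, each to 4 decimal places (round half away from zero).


0.0029
0.5238

from the listed singular values, σ₁ = 11, σ_n = 55/1739
condition number: 11 ÷ (55/1739) = 347.8000
κ_2(A)·‖δb‖/‖b‖ = 0.5238
solve Ax = b  →  x = [-12.6953 -76.1018 55.1809]
‖b‖₂ = 5.8310 and ‖x‖₂ = 94.8556
re-solving with b+δb shifts x by Δx of norm 0.2777
realised ‖Δx‖/‖x‖ = 0.0029
so the bound overstates the realised error by a factor of ≈ 178.9437 (computed from the unrounded values)


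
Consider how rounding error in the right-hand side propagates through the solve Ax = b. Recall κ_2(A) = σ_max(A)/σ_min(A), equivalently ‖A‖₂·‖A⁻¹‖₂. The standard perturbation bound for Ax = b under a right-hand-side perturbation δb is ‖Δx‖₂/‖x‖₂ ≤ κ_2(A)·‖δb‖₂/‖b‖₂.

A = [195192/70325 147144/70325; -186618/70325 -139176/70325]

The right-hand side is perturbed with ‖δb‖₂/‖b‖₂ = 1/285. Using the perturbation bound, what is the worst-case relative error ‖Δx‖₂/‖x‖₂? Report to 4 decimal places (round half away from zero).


1.3614

AᵀA = [86713668/5880625 65034576/5880625; 65034576/5880625 48776832/5880625]; tr = 1083924/47045, det = 20736/5880625
λ_max, λ_min = (1083924/47045 ± √29371500524304/55330800625)/2 = 576/25, 36/235225
κ_2(A) = √(λ_max/λ_min) = √((576/25) / (36/235225)) = 388.0000
perturbation bound = 388.0000·1/285 = 1.3614


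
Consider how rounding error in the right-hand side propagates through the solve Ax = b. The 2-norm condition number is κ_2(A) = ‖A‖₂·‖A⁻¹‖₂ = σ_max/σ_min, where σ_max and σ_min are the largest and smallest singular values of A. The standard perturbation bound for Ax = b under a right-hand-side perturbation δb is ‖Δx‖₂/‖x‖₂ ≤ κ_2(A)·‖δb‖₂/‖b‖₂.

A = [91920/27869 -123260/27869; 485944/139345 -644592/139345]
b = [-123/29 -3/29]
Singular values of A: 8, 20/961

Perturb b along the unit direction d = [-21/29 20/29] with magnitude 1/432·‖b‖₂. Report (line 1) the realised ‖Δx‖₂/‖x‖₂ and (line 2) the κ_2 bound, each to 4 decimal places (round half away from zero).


σ_max = 8, σ_min = 20/961
κ_2(A) = 8 / (20/961) = 384.4000
bound on ‖Δx‖/‖x‖: κ·ε = 384.4000·1/432 = 0.8898
solve Ax = b  →  x = [115.0950 86.7900]
‖b‖₂ = 4.2426 and ‖x‖₂ = 144.1505
Δx = A⁻¹·δb where δb = 1/432·4.2426·d; ‖Δx‖ = 0.4719
dividing the unrounded norms, ‖Δx‖/‖x‖ = 0.0033
so the bound overstates the realised error by a factor of ≈ 271.8128 (computed from the unrounded values)

0.0033
0.8898


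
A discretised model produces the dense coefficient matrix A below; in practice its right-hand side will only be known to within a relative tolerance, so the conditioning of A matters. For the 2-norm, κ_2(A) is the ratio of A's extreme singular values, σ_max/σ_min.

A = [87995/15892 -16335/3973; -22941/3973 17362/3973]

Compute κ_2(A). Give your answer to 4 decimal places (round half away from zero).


219.2000

form AᵀA = [19219681/300304 -3603573/75076; -3603573/75076 675709/18769] with trace 30031025/300304 and determinant 15625/75076
eigenvalues of AᵀA: λ = (tr ± √(tr²−4·det))/2 = 100, 625/300304
κ_2(A) = √(λ_max/λ_min) = √(100 / (625/300304)) = 219.2000


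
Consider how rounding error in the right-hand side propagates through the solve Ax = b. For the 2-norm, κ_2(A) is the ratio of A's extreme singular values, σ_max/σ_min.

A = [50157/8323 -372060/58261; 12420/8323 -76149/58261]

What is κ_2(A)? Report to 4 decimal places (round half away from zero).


M = AᵀA = [1588329/41209 -11664000/288463; -11664000/288463 85798521/2019241]. tr(M)=194562/2401, det(M)=6561/2401
eigenvalues of AᵀA: λ = (tr ± √(tr²−4·det))/2 = 81, 81/2401
κ_2(A) = √(λ_max/λ_min) = √(81 / (81/2401)) = 49.0000

49.0000


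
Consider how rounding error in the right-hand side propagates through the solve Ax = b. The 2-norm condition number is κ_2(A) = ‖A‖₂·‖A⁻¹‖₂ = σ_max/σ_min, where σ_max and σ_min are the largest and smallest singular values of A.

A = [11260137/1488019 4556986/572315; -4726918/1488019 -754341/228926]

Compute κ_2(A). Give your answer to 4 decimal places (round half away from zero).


394.7000

M = AᵀA = [882452301997/13101778369 4632812061129/65508891845; 4632812061129/65508891845 97290244223809/1310177836900]. tr(M)=220612930349/1557880900, det(M)=200533921/1557880900
char-poly roots: 14161/100 and 14161/15578809
so κ_2 = √((14161/100) / (14161/15578809)) = 394.7000


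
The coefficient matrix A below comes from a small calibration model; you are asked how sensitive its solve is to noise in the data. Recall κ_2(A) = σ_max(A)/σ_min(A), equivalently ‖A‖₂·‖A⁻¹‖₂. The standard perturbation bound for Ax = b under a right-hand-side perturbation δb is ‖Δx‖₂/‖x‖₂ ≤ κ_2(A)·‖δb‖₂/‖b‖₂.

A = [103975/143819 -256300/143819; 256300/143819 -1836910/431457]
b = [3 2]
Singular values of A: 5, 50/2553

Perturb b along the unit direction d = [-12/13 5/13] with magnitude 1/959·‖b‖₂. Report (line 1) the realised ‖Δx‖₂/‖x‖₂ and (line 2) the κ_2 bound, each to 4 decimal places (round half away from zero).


σ_max = 5, σ_min = 50/2553
κ_2(A) = 5 / (50/2553) = 255.3000
worst-case relative error ≤ 255.3000 × 1/959 = 0.2662
solve Ax = b  →  x = [-94.0338 -39.8308]
‖b‖ = 3.6056, ‖x‖ = 102.1218
δb = ε·‖b‖·d = [-0.0035 0.0014]; solving A·Δx = δb gives ‖Δx‖ = 0.1920
relative error = 0.0019
so the bound overstates the realised error by a factor of ≈ 141.6174 (computed from the unrounded values)

0.0019
0.2662


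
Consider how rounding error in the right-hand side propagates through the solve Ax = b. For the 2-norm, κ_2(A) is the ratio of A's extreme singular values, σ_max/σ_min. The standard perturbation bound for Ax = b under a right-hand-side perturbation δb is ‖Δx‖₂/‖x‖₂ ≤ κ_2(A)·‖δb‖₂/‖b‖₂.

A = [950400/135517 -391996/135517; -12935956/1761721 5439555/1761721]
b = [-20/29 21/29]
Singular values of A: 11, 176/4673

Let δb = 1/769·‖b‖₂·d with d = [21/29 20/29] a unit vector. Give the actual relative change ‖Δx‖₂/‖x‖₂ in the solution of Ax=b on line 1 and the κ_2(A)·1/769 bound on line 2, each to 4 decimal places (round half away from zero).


0.3798
0.3798

from the listed singular values, σ₁ = 11, σ_n = 176/4673
κ = σ_max/σ_min = 11/(176/4673) = 292.0625
worst-case relative error ≤ 292.0625 × 1/769 = 0.3798
solve Ax = b  →  x = [-0.0839 0.0350]
2-norm of b is 1.0000; of x, 0.0909
with δb = [0.0009 0.0009], A·Δx = δb → ‖Δx‖ = 0.0345
relative error = 0.3798
realised/bound = 1 exactly: the bound is attained for this b and d


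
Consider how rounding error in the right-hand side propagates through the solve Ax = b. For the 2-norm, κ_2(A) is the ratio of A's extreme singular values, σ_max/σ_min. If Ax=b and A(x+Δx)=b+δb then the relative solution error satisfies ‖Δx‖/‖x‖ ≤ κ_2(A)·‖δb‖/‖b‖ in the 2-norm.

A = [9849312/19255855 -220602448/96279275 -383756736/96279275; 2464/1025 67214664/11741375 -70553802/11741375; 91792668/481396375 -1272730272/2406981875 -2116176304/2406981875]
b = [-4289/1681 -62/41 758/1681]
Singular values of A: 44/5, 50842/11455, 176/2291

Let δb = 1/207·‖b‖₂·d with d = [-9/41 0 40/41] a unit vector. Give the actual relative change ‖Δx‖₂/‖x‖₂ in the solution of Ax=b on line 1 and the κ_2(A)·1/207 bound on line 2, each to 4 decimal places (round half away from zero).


0.0145
0.5534

from the listed singular values, σ₁ = 44/5, σ_n = 176/2291
condition number: (44/5) ÷ (176/2291) = 114.5500
bound on ‖Δx‖/‖x‖: κ·ε = 114.5500·1/207 = 0.5534
solve Ax = b  →  x = [12.4327 -1.9573 3.3607]
2-norm of b is 3.0000; of x, 13.0268
δb = ε·‖b‖·d = [-0.0032 0.0000 0.0141]; solving A·Δx = δb gives ‖Δx‖ = 0.1887
realised ‖Δx‖/‖x‖ = 0.0145
so the bound overstates the realised error by a factor of ≈ 38.2120 (computed from the unrounded values)


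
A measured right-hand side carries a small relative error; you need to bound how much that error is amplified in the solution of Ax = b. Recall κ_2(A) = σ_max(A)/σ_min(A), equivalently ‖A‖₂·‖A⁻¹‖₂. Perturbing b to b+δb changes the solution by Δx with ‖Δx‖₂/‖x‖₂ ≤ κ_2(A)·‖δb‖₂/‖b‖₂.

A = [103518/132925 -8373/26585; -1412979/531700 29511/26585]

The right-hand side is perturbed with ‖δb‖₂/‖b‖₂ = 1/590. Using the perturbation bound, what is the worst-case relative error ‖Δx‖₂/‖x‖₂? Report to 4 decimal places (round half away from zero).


0.5546

M = AᵀA = [3468744441/452327824 -361323585/113081956; -361323585/113081956 37640250/28270489]. tr(M)=24088689/2676496, det(M)=2025/2676496
solving λ² − 24088689/2676496·λ + 2025/2676496 = 0 gives λ = 9, 225/2676496
so κ_2 = √(9 / (225/2676496)) = 327.2000
κ_2(A)·‖δb‖/‖b‖ = 0.5546


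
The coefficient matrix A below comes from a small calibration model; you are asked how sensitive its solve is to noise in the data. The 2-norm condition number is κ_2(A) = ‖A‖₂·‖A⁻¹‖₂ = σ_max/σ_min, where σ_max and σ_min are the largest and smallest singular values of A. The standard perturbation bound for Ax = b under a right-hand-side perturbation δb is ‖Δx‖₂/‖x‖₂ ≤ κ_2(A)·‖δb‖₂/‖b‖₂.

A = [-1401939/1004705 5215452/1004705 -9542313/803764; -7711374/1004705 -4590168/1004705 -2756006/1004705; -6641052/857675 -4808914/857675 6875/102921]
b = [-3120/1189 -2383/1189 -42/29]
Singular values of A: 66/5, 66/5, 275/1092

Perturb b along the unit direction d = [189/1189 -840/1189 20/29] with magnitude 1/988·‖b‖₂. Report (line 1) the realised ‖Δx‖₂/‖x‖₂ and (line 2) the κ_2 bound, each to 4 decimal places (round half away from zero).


σ_max = 66/5, σ_min = 275/1092
κ_2(A) = (66/5) / (275/1092) = 52.4160
worst-case relative error ≤ 52.4160 × 1/988 = 0.0531
solve Ax = b  →  x = [0.1737 0.0210 0.2098]
‖b‖₂ = 3.6056 and ‖x‖₂ = 0.2731
re-solving with b+δb shifts x by Δx of norm 0.0145
dividing the unrounded norms, ‖Δx‖/‖x‖ = 0.0531
tightness: 0.0531 against a bound of 0.0531; the bound is attained (ratio 1)

0.0531
0.0531


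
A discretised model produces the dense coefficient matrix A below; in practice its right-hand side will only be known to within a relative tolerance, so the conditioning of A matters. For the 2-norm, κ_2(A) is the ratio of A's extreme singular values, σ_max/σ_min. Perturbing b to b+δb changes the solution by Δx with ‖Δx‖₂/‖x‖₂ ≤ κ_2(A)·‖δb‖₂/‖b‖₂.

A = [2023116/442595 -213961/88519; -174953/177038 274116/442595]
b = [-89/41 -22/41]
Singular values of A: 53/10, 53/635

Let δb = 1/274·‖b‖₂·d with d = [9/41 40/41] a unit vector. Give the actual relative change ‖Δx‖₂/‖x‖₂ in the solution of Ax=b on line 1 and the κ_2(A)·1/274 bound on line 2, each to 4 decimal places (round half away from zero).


from the listed singular values, σ₁ = 53/10, σ_n = 53/635
κ_2(A) = (53/10) / (53/635) = 63.5000
perturbation bound = 63.5000·1/274 = 0.2318
solve Ax = b  →  x = [-5.9711 -10.3940]
‖b‖ = 2.2361, ‖x‖ = 11.9871
δb = ε·‖b‖·d = [0.0018 0.0080]; solving A·Δx = δb gives ‖Δx‖ = 0.0978
relative error = 0.0082
so the bound overstates the realised error by a factor of ≈ 28.4121 (computed from the unrounded values)

0.0082
0.2318


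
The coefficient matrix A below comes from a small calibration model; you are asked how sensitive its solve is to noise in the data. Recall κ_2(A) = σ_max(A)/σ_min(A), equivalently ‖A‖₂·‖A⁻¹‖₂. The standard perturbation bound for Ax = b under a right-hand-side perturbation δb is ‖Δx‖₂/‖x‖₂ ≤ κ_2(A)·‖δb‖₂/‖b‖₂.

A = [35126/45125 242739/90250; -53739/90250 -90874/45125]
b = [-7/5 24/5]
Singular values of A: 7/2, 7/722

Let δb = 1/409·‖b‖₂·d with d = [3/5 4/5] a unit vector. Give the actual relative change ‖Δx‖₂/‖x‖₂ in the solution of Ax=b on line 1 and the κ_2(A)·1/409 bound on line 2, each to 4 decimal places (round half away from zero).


0.0041
0.8826

from the listed singular values, σ₁ = 7/2, σ_n = 7/722
κ = σ_max/σ_min = (7/2)/(7/722) = 361.0000
worst-case relative error ≤ 361.0000 × 1/409 = 0.8826
solve Ax = b  →  x = [-297.3714 85.5429]
2-norm of b is 5.0000; of x, 309.4307
with δb = [0.0073 0.0098], A·Δx = δb → ‖Δx‖ = 1.2609
realised ‖Δx‖/‖x‖ = 0.0041
so the bound overstates the realised error by a factor of ≈ 216.6015 (computed from the unrounded values)


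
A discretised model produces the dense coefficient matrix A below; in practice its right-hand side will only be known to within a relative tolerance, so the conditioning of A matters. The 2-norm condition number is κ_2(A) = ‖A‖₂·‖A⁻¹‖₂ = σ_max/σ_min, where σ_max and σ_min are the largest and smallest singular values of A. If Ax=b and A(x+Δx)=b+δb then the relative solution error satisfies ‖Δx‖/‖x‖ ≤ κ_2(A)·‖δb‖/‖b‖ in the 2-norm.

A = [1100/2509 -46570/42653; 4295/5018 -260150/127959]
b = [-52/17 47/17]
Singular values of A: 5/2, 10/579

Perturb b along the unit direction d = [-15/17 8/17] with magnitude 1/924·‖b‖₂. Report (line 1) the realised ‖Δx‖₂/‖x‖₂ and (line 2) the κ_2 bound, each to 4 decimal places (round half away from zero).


σ_max = 5/2, σ_min = 10/579
condition number: (5/2) ÷ (10/579) = 144.7500
worst-case relative error ≤ 144.7500 × 1/924 = 0.1567
solve Ax = b  →  x = [213.9385 88.7077]
‖b‖ = 4.1231, ‖x‖ = 231.6003
with δb = [-0.0039 0.0021], A·Δx = δb → ‖Δx‖ = 0.2584
dividing the unrounded norms, ‖Δx‖/‖x‖ = 0.0011
realised/bound (from unrounded values) ≈ 0.0071

0.0011
0.1567


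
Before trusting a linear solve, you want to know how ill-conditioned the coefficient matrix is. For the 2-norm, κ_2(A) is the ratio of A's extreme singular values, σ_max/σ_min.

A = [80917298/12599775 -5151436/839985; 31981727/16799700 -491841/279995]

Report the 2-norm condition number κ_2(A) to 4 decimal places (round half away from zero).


217.2375

AᵀA = [182347557771289/4064110849296 -14471443592515/338675904108; -14471443592515/338675904108 1148578439425/28222992009]; tr = 413487340129/4832474256, det = 46854025/302029641
eigenvalues of AᵀA: λ = (tr ± √(tr²−4·det))/2 = 1369/16, 547600/302029641
κ = σ_max/σ_min = (37/4)/(740/17379) = 217.2375


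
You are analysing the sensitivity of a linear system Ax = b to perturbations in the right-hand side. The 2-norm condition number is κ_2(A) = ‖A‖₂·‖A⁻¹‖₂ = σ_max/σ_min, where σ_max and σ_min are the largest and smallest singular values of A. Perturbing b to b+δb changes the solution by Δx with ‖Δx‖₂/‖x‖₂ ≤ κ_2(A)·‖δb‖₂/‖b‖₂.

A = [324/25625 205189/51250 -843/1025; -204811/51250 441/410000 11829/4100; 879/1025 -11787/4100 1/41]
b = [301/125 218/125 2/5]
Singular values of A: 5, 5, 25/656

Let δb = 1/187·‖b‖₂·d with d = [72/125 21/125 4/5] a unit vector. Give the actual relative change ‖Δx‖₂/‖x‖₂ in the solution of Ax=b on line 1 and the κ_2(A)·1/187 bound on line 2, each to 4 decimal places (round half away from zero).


from the listed singular values, σ₁ = 5, σ_n = 25/656
κ_2(A) = 5 / (25/656) = 131.2000
perturbation bound = 131.2000·1/187 = 0.7016
solve Ax = b  →  x = [29.9629 9.1558 42.1040]
2-norm of b is 3.0000; of x, 52.4819
δb = ε·‖b‖·d = [0.0092 0.0027 0.0128]; solving A·Δx = δb gives ‖Δx‖ = 0.4210
dividing the unrounded norms, ‖Δx‖/‖x‖ = 0.0080
realised/bound (from unrounded values) ≈ 0.0114

0.0080
0.7016


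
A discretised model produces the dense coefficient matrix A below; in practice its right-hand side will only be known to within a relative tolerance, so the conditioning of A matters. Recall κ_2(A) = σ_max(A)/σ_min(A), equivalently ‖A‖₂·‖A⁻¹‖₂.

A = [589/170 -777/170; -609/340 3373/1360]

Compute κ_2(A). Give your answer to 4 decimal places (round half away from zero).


AᵀA = [1217/80 -6489/320; -6489/320 34613/1280]; tr = 10817/256, det = 169/1024
char-poly roots: 169/4 and 1/256
so κ_2 = √((169/4) / (1/256)) = 104.0000

104.0000


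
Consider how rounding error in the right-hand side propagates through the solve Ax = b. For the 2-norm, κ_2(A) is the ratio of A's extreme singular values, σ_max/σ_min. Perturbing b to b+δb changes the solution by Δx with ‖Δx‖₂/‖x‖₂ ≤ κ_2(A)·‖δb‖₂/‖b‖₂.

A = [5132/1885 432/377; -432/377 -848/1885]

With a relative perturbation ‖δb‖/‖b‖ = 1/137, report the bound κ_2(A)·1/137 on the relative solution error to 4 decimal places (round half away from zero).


M = AᵀA = [2384848/273325 39744/10933; 39744/10933 414208/273325]. tr(M)=215312/21025, det(M)=4096/525625
char-poly roots: 256/25 and 16/21025
κ_2(A) = √(λ_max/λ_min) = √((256/25) / (16/21025)) = 116.0000
κ_2(A)·‖δb‖/‖b‖ = 0.8467

0.8467


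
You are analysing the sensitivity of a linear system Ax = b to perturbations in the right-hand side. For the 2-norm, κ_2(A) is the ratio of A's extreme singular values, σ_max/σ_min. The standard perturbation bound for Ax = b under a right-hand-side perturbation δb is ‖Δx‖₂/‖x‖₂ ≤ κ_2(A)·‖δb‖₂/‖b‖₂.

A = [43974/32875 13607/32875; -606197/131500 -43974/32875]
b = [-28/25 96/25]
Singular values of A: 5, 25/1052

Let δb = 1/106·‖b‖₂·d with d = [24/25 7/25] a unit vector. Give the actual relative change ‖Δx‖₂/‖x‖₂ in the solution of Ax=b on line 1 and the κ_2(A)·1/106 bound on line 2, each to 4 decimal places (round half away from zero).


1.9849
1.9849

largest singular value 5, smallest 25/1052
condition number: 5 ÷ (25/1052) = 210.4000
bound on ‖Δx‖/‖x‖: κ·ε = 210.4000·1/106 = 1.9849
solve Ax = b  →  x = [-0.7680 -0.2240]
‖b‖ = 4.0000, ‖x‖ = 0.8000
with δb = [0.0362 0.0106], A·Δx = δb → ‖Δx‖ = 1.5879
relative error = 1.9849
tightness: 1.9849 against a bound of 1.9849; the bound is attained (ratio 1)


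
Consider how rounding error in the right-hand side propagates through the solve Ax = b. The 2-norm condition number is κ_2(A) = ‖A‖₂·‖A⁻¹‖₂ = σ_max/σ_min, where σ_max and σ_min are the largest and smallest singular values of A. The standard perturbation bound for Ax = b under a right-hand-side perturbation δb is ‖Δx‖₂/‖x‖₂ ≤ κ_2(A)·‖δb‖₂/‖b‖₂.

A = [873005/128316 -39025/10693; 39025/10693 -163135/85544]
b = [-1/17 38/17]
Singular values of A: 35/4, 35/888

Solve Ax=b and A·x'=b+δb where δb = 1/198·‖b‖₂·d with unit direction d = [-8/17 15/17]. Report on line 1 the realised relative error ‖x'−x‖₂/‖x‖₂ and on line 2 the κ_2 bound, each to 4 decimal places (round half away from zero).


σ_max = 35/4, σ_min = 35/888
κ = σ_max/σ_min = (35/4)/(35/888) = 222.0000
bound on ‖Δx‖/‖x‖: κ·ε = 222.0000·1/198 = 1.1212
solve Ax = b  →  x = [23.9798 44.7193]
‖b‖ = 2.2361, ‖x‖ = 50.7430
Δx = A⁻¹·δb where δb = 1/198·2.2361·d; ‖Δx‖ = 0.2865
relative error = 0.0056
so the bound overstates the realised error by a factor of ≈ 198.5633 (computed from the unrounded values)

0.0056
1.1212


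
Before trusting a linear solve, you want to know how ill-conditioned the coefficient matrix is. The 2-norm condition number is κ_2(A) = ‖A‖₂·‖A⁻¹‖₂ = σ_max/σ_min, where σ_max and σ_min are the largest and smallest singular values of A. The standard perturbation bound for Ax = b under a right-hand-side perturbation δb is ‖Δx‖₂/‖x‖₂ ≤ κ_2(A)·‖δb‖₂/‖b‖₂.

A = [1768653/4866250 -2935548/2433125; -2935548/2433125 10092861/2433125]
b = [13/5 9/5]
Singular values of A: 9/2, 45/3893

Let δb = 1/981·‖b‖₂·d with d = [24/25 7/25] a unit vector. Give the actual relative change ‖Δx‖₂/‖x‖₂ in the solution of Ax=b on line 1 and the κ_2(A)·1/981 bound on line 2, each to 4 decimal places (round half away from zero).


σ_max = 9/2, σ_min = 45/3893
condition number: (9/2) ÷ (45/3893) = 389.3000
bound on ‖Δx‖/‖x‖: κ·ε = 389.3000·1/981 = 0.3968
solve Ax = b  →  x = [249.0898 72.8827]
‖b‖₂ = 3.1623 and ‖x‖₂ = 259.5334
Δx = A⁻¹·δb where δb = 1/981·3.1623·d; ‖Δx‖ = 0.2789
dividing the unrounded norms, ‖Δx‖/‖x‖ = 0.0011
tightness: 0.0011 against a bound of 0.3968 (unrounded ratio ≈ 0.0027)

0.0011
0.3968


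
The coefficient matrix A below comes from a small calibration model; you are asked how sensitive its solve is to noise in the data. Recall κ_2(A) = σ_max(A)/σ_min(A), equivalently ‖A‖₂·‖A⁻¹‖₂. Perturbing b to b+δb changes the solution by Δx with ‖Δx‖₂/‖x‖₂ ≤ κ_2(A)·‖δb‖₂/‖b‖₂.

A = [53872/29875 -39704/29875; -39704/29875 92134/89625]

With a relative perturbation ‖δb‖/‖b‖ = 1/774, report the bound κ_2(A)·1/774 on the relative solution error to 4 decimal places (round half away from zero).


form AᵀA = [1433152/285605 -16119824/4284075; -16119824/4284075 36282148/12852225] with trace 100773988/12852225 and determinant 2458624/321305625
eigenvalues of AᵀA: λ = (tr ± √(tr²−4·det))/2 = 196/25, 12544/12852225
κ_2(A) = √(λ_max/λ_min) = √((196/25) / (12544/12852225)) = 89.6250
perturbation bound = 89.6250·1/774 = 0.1158

0.1158


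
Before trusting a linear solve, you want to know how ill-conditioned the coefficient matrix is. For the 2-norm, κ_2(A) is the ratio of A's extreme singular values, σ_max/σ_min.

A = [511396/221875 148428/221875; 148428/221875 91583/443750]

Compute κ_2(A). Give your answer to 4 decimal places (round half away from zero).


221.8750

M = AᵀA = [453690784/78765625 132323562/78765625; 132323562/78765625 154417489/315062500]. tr(M)=3150689/504100, det(M)=4/5041
λ_max, λ_min = (3150689/504100 ± √9926034614721/254116810000)/2 = 25/4, 16/126025
κ = σ_max/σ_min = (5/2)/(4/355) = 221.8750


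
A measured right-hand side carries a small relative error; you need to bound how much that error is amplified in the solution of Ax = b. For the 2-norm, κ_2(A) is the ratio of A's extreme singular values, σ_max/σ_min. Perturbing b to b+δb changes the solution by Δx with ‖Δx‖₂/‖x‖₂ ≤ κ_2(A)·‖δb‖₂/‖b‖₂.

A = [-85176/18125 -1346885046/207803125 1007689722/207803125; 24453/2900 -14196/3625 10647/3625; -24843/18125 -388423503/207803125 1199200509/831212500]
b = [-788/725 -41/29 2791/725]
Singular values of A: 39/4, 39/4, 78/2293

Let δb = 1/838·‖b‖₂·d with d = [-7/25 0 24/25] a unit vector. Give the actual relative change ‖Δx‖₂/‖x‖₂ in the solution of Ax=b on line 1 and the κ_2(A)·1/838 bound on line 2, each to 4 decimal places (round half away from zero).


from the listed singular values, σ₁ = 39/4, σ_n = 78/2293
condition number: (39/4) ÷ (78/2293) = 286.6250
bound on ‖Δx‖/‖x‖: κ·ε = 286.6250·1/838 = 0.3420
solve Ax = b  →  x = [-0.1272 70.6096 94.0299]
‖b‖₂ = 4.2426 and ‖x‖₂ = 117.5898
with δb = [-0.0014 0.0000 0.0049], A·Δx = δb → ‖Δx‖ = 0.1488
realised ‖Δx‖/‖x‖ = 0.0013
realised/bound (from unrounded values) ≈ 0.0037

0.0013
0.3420


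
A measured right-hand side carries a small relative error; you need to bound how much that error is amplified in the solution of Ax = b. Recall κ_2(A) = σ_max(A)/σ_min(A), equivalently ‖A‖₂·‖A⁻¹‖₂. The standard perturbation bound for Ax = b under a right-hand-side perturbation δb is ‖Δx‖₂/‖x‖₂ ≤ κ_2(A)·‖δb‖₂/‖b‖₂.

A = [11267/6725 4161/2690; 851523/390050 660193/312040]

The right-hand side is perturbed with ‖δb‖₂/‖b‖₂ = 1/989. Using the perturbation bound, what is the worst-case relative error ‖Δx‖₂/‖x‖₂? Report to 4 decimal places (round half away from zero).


form AᵀA = [46085414869/6085560100 35103661299/4868448080; 35103661299/4868448080 26753236729/3894758464] with trace 1672054169/115777600 and determinant 130321/4631104
eigenvalues of AᵀA: λ = (tr ± √(tr²−4·det))/2 = 361/25, 9025/4631104
κ_2(A) = √(λ_max/λ_min) = √((361/25) / (9025/4631104)) = 86.0800
worst-case relative error ≤ 86.0800 × 1/989 = 0.0870

0.0870
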